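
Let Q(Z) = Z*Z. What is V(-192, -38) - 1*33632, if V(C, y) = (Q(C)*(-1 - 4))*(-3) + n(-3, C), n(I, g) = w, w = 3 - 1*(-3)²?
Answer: 519322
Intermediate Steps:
Q(Z) = Z²
w = -6 (w = 3 - 1*9 = 3 - 9 = -6)
n(I, g) = -6
V(C, y) = -6 + 15*C² (V(C, y) = (C²*(-1 - 4))*(-3) - 6 = (C²*(-5))*(-3) - 6 = -5*C²*(-3) - 6 = 15*C² - 6 = -6 + 15*C²)
V(-192, -38) - 1*33632 = (-6 + 15*(-192)²) - 1*33632 = (-6 + 15*36864) - 33632 = (-6 + 552960) - 33632 = 552954 - 33632 = 519322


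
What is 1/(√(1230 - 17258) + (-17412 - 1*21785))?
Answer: -39197/1536420837 - 2*I*√4007/1536420837 ≈ -2.5512e-5 - 8.24e-8*I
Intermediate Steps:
1/(√(1230 - 17258) + (-17412 - 1*21785)) = 1/(√(-16028) + (-17412 - 21785)) = 1/(2*I*√4007 - 39197) = 1/(-39197 + 2*I*√4007)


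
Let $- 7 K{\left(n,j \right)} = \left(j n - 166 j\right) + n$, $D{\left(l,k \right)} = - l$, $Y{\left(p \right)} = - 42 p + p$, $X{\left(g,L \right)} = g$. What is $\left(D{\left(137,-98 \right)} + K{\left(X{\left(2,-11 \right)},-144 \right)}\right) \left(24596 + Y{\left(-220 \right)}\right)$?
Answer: $-118025776$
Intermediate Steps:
$Y{\left(p \right)} = - 41 p$
$K{\left(n,j \right)} = - \frac{n}{7} + \frac{166 j}{7} - \frac{j n}{7}$ ($K{\left(n,j \right)} = - \frac{\left(j n - 166 j\right) + n}{7} = - \frac{\left(- 166 j + j n\right) + n}{7} = - \frac{n - 166 j + j n}{7} = - \frac{n}{7} + \frac{166 j}{7} - \frac{j n}{7}$)
$\left(D{\left(137,-98 \right)} + K{\left(X{\left(2,-11 \right)},-144 \right)}\right) \left(24596 + Y{\left(-220 \right)}\right) = \left(\left(-1\right) 137 - \left(\frac{23906}{7} - \frac{288}{7}\right)\right) \left(24596 - -9020\right) = \left(-137 - 3374\right) \left(24596 + 9020\right) = \left(-137 - 3374\right) 33616 = \left(-3511\right) 33616 = -118025776$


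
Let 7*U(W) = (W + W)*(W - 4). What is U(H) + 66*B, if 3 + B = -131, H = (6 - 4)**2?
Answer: -8844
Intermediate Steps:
H = 4 (H = 2**2 = 4)
B = -134 (B = -3 - 131 = -134)
U(W) = 2*W*(-4 + W)/7 (U(W) = ((W + W)*(W - 4))/7 = ((2*W)*(-4 + W))/7 = (2*W*(-4 + W))/7 = 2*W*(-4 + W)/7)
U(H) + 66*B = (2/7)*4*(-4 + 4) + 66*(-134) = (2/7)*4*0 - 8844 = 0 - 8844 = -8844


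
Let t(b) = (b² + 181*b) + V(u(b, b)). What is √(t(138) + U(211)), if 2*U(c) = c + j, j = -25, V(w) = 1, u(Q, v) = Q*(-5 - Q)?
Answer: 2*√11029 ≈ 210.04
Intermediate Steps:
t(b) = 1 + b² + 181*b (t(b) = (b² + 181*b) + 1 = 1 + b² + 181*b)
U(c) = -25/2 + c/2 (U(c) = (c - 25)/2 = (-25 + c)/2 = -25/2 + c/2)
√(t(138) + U(211)) = √((1 + 138² + 181*138) + (-25/2 + (½)*211)) = √((1 + 19044 + 24978) + (-25/2 + 211/2)) = √(44023 + 93) = √44116 = 2*√11029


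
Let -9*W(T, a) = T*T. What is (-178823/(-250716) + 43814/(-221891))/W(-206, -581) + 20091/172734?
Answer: 154855865334919157/1332639193986904624 ≈ 0.11620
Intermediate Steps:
W(T, a) = -T²/9 (W(T, a) = -T*T/9 = -T²/9)
(-178823/(-250716) + 43814/(-221891))/W(-206, -581) + 20091/172734 = (-178823/(-250716) + 43814/(-221891))/((-⅑*(-206)²)) + 20091/172734 = (-178823*(-1/250716) + 43814*(-1/221891))/((-⅑*42436)) + 20091*(1/172734) = (10519/14748 - 43814/221891)/(-42436/9) + 6697/57578 = (1687902557/3272448468)*(-9/42436) + 6697/57578 = -5063707671/46289874396016 + 6697/57578 = 154855865334919157/1332639193986904624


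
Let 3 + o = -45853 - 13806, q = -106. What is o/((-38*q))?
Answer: -29831/2014 ≈ -14.812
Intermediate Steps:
o = -59662 (o = -3 + (-45853 - 13806) = -3 - 59659 = -59662)
o/((-38*q)) = -59662/((-38*(-106))) = -59662/4028 = -59662*1/4028 = -29831/2014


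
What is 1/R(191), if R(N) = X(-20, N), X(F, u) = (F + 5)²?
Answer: 1/225 ≈ 0.0044444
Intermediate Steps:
X(F, u) = (5 + F)²
R(N) = 225 (R(N) = (5 - 20)² = (-15)² = 225)
1/R(191) = 1/225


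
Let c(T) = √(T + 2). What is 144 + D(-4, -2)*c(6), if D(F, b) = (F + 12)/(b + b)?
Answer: 144 - 4*√2 ≈ 138.34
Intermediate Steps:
D(F, b) = (12 + F)/(2*b) (D(F, b) = (12 + F)/((2*b)) = (12 + F)*(1/(2*b)) = (12 + F)/(2*b))
c(T) = √(2 + T)
144 + D(-4, -2)*c(6) = 144 + ((½)*(12 - 4)/(-2))*√(2 + 6) = 144 + ((½)*(-½)*8)*√8 = 144 - 4*√2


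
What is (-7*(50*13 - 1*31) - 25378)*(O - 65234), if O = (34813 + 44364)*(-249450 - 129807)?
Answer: 892176666137053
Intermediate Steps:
O = -30028431489 (O = 79177*(-379257) = -30028431489)
(-7*(50*13 - 1*31) - 25378)*(O - 65234) = (-7*(50*13 - 1*31) - 25378)*(-30028431489 - 65234) = (-7*(650 - 31) - 25378)*(-30028496723) = (-7*619 - 25378)*(-30028496723) = (-4333 - 25378)*(-30028496723) = -29711*(-30028496723) = 892176666137053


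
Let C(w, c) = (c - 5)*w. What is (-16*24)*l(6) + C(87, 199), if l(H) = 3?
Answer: 15726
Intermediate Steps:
C(w, c) = w*(-5 + c) (C(w, c) = (-5 + c)*w = w*(-5 + c))
(-16*24)*l(6) + C(87, 199) = -16*24*3 + 87*(-5 + 199) = -384*3 + 87*194 = -1152 + 16878 = 15726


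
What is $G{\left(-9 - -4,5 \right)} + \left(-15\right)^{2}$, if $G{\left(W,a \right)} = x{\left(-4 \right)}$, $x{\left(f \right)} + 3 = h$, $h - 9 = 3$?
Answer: $234$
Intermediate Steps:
$h = 12$ ($h = 9 + 3 = 12$)
$x{\left(f \right)} = 9$ ($x{\left(f \right)} = -3 + 12 = 9$)
$G{\left(W,a \right)} = 9$
$G{\left(-9 - -4,5 \right)} + \left(-15\right)^{2} = 9 + \left(-15\right)^{2} = 9 + 225 = 234$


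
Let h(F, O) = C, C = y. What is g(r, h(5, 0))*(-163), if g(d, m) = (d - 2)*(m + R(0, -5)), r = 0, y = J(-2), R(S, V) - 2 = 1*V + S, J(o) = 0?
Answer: -978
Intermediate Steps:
R(S, V) = 2 + S + V (R(S, V) = 2 + (1*V + S) = 2 + (V + S) = 2 + (S + V) = 2 + S + V)
y = 0
C = 0
h(F, O) = 0
g(d, m) = (-3 + m)*(-2 + d) (g(d, m) = (d - 2)*(m + (2 + 0 - 5)) = (-2 + d)*(m - 3) = (-2 + d)*(-3 + m) = (-3 + m)*(-2 + d))
g(r, h(5, 0))*(-163) = (6 - 3*0 - 2*0 + 0*0)*(-163) = (6 + 0 + 0 + 0)*(-163) = 6*(-163) = -978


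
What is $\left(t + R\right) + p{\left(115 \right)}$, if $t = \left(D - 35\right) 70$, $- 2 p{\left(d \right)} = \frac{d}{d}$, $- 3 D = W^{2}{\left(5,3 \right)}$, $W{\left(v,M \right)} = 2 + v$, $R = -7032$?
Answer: $- \frac{63755}{6} \approx -10626.0$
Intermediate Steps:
$D = - \frac{49}{3}$ ($D = - \frac{\left(2 + 5\right)^{2}}{3} = - \frac{7^{2}}{3} = \left(- \frac{1}{3}\right) 49 = - \frac{49}{3} \approx -16.333$)
$p{\left(d \right)} = - \frac{1}{2}$ ($p{\left(d \right)} = - \frac{d \frac{1}{d}}{2} = \left(- \frac{1}{2}\right) 1 = - \frac{1}{2}$)
$t = - \frac{10780}{3}$ ($t = \left(- \frac{49}{3} - 35\right) 70 = \left(- \frac{154}{3}\right) 70 = - \frac{10780}{3} \approx -3593.3$)
$\left(t + R\right) + p{\left(115 \right)} = \left(- \frac{10780}{3} - 7032\right) - \frac{1}{2} = - \frac{31876}{3} - \frac{1}{2} = - \frac{63755}{6}$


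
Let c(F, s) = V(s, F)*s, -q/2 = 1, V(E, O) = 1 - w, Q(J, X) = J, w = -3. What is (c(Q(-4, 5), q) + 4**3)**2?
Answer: 3136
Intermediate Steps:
V(E, O) = 4 (V(E, O) = 1 - 1*(-3) = 1 + 3 = 4)
q = -2 (q = -2*1 = -2)
c(F, s) = 4*s
(c(Q(-4, 5), q) + 4**3)**2 = (4*(-2) + 4**3)**2 = (-8 + 64)**2 = 56**2 = 3136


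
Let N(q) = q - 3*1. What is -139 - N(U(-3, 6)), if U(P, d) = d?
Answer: -142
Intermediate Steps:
N(q) = -3 + q (N(q) = q - 3 = -3 + q)
-139 - N(U(-3, 6)) = -139 - (-3 + 6) = -139 - 1*3 = -139 - 3 = -142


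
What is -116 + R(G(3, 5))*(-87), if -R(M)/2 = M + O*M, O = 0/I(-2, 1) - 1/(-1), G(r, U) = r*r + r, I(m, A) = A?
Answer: 4060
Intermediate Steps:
G(r, U) = r + r² (G(r, U) = r² + r = r + r²)
O = 1 (O = 0/1 - 1/(-1) = 0*1 - 1*(-1) = 0 + 1 = 1)
R(M) = -4*M (R(M) = -2*(M + 1*M) = -2*(M + M) = -4*M)
-116 + R(G(3, 5))*(-87) = -116 - 12*(1 + 3)*(-87) = -116 - 12*4*(-87) = -116 - 4*12*(-87) = -116 - 48*(-87) = -116 + 4176 = 4060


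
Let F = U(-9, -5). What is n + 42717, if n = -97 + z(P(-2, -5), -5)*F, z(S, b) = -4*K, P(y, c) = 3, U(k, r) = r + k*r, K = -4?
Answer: 43260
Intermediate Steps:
F = 40 (F = -5*(1 - 9) = -5*(-8) = 40)
z(S, b) = 16 (z(S, b) = -4*(-4) = 16)
n = 543 (n = -97 + 16*40 = -97 + 640 = 543)
n + 42717 = 543 + 42717 = 43260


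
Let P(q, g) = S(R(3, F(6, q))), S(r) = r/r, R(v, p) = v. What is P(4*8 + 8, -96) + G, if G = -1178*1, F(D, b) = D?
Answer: -1177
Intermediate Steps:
S(r) = 1
P(q, g) = 1
G = -1178
P(4*8 + 8, -96) + G = 1 - 1178 = -1177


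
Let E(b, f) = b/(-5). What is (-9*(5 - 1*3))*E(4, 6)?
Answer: 72/5 ≈ 14.400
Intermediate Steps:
E(b, f) = -b/5 (E(b, f) = b*(-⅕) = -b/5)
(-9*(5 - 1*3))*E(4, 6) = (-9*(5 - 1*3))*(-⅕*4) = -9*(5 - 3)*(-⅘) = -9*2*(-⅘) = -18*(-⅘) = 72/5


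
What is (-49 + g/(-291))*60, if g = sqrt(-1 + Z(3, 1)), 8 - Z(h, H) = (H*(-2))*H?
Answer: -285240/97 ≈ -2940.6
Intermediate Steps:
Z(h, H) = 8 + 2*H**2 (Z(h, H) = 8 - H*(-2)*H = 8 - (-2*H)*H = 8 - (-2)*H**2 = 8 + 2*H**2)
g = 3 (g = sqrt(-1 + (8 + 2*1**2)) = sqrt(-1 + (8 + 2*1)) = sqrt(-1 + (8 + 2)) = sqrt(-1 + 10) = sqrt(9) = 3)
(-49 + g/(-291))*60 = (-49 + 3/(-291))*60 = (-49 + 3*(-1/291))*60 = (-49 - 1/97)*60 = -4754/97*60 = -285240/97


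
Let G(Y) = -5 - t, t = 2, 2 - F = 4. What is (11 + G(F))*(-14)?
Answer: -56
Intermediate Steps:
F = -2 (F = 2 - 1*4 = 2 - 4 = -2)
G(Y) = -7 (G(Y) = -5 - 1*2 = -5 - 2 = -7)
(11 + G(F))*(-14) = (11 - 7)*(-14) = 4*(-14) = -56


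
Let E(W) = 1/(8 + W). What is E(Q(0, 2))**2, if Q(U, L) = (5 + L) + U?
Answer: 1/225 ≈ 0.0044444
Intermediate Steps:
Q(U, L) = 5 + L + U
E(Q(0, 2))**2 = (1/(8 + (5 + 2 + 0)))**2 = (1/(8 + 7))**2 = (1/15)**2 = 1/225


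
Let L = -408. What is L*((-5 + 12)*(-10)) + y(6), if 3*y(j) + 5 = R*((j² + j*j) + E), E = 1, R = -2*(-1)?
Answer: 28607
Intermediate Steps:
R = 2
y(j) = -1 + 4*j²/3 (y(j) = -5/3 + (2*((j² + j*j) + 1))/3 = -5/3 + (2*((j² + j²) + 1))/3 = -5/3 + (2*(2*j² + 1))/3 = -5/3 + (2*(1 + 2*j²))/3 = -5/3 + (2 + 4*j²)/3 = -5/3 + (⅔ + 4*j²/3) = -1 + 4*j²/3)
L*((-5 + 12)*(-10)) + y(6) = -408*(-5 + 12)*(-10) + (-1 + (4/3)*6²) = -2856*(-10) + (-1 + (4/3)*36) = -408*(-70) + (-1 + 48) = 28560 + 47 = 28607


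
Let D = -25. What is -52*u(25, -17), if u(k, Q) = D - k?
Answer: 2600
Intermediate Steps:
u(k, Q) = -25 - k
-52*u(25, -17) = -52*(-25 - 1*25) = -52*(-25 - 25) = -52*(-50) = 2600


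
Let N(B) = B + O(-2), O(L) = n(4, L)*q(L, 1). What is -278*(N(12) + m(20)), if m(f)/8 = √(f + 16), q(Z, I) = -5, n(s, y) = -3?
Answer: -20850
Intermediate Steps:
m(f) = 8*√(16 + f) (m(f) = 8*√(f + 16) = 8*√(16 + f))
O(L) = 15 (O(L) = -3*(-5) = 15)
N(B) = 15 + B (N(B) = B + 15 = 15 + B)
-278*(N(12) + m(20)) = -278*((15 + 12) + 8*√(16 + 20)) = -278*(27 + 8*√36) = -278*(27 + 8*6) = -278*(27 + 48) = -278*75 = -20850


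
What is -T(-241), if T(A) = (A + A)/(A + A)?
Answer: -1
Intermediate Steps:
T(A) = 1 (T(A) = (2*A)/((2*A)) = (2*A)*(1/(2*A)) = 1)
-T(-241) = -1*1 = -1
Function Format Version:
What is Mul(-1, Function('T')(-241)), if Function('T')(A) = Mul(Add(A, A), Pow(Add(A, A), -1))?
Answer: -1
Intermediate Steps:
Function('T')(A) = 1 (Function('T')(A) = Mul(Mul(2, A), Pow(Mul(2, A), -1)) = Mul(Mul(2, A), Mul(Rational(1, 2), Pow(A, -1))) = 1)
Mul(-1, Function('T')(-241)) = Mul(-1, 1) = -1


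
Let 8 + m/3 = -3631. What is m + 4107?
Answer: -6810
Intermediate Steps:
m = -10917 (m = -24 + 3*(-3631) = -24 - 10893 = -10917)
m + 4107 = -10917 + 4107 = -6810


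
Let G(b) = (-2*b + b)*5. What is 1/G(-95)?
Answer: 1/475 ≈ 0.0021053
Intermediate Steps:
G(b) = -5*b (G(b) = -b*5 = -5*b)
1/G(-95) = 1/(-5*(-95)) = 1/475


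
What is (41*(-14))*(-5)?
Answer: 2870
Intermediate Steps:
(41*(-14))*(-5) = -574*(-5) = 2870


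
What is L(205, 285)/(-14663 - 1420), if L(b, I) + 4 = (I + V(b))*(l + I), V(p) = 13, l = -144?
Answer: -42014/16083 ≈ -2.6123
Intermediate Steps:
L(b, I) = -4 + (-144 + I)*(13 + I) (L(b, I) = -4 + (I + 13)*(-144 + I) = -4 + (13 + I)*(-144 + I) = -4 + (-144 + I)*(13 + I))
L(205, 285)/(-14663 - 1420) = (-1876 + 285² - 131*285)/(-14663 - 1420) = (-1876 + 81225 - 37335)/(-16083) = 42014*(-1/16083) = -42014/16083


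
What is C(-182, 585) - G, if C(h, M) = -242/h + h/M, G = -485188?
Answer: 1986849031/4095 ≈ 4.8519e+5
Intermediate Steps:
C(-182, 585) - G = (-242/(-182) - 182/585) - 1*(-485188) = (-242*(-1/182) - 182*1/585) + 485188 = (121/91 - 14/45) + 485188 = 4171/4095 + 485188 = 1986849031/4095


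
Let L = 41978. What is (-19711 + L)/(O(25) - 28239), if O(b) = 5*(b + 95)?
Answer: -22267/27639 ≈ -0.80564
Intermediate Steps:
O(b) = 475 + 5*b (O(b) = 5*(95 + b) = 475 + 5*b)
(-19711 + L)/(O(25) - 28239) = (-19711 + 41978)/((475 + 5*25) - 28239) = 22267/((475 + 125) - 28239) = 22267/(600 - 28239) = 22267/(-27639) = 22267*(-1/27639) = -22267/27639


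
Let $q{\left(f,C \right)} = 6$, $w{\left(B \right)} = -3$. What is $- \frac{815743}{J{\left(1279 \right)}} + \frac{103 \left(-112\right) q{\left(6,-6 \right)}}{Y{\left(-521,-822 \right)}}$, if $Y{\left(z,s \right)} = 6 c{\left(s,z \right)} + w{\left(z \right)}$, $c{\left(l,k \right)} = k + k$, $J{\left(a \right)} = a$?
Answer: $- \frac{1671315067}{2666715} \approx -626.73$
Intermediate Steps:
$c{\left(l,k \right)} = 2 k$
$Y{\left(z,s \right)} = -3 + 12 z$ ($Y{\left(z,s \right)} = 6 \cdot 2 z - 3 = 12 z - 3 = -3 + 12 z$)
$- \frac{815743}{J{\left(1279 \right)}} + \frac{103 \left(-112\right) q{\left(6,-6 \right)}}{Y{\left(-521,-822 \right)}} = - \frac{815743}{1279} + \frac{103 \left(-112\right) 6}{-3 + 12 \left(-521\right)} = \left(-815743\right) \frac{1}{1279} + \frac{\left(-11536\right) 6}{-3 - 6252} = - \frac{815743}{1279} - \frac{69216}{-6255} = - \frac{815743}{1279} - - \frac{23072}{2085} = - \frac{815743}{1279} + \frac{23072}{2085} = - \frac{1671315067}{2666715}$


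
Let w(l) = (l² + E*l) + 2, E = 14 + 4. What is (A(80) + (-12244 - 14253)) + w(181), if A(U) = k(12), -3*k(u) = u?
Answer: 9520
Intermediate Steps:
E = 18
k(u) = -u/3
A(U) = -4 (A(U) = -⅓*12 = -4)
w(l) = 2 + l² + 18*l (w(l) = (l² + 18*l) + 2 = 2 + l² + 18*l)
(A(80) + (-12244 - 14253)) + w(181) = (-4 + (-12244 - 14253)) + (2 + 181² + 18*181) = (-4 - 26497) + (2 + 32761 + 3258) = -26501 + 36021 = 9520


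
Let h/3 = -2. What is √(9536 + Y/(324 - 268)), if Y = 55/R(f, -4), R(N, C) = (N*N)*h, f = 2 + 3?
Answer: √1682149245/420 ≈ 97.652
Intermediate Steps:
h = -6 (h = 3*(-2) = -6)
f = 5
R(N, C) = -6*N² (R(N, C) = (N*N)*(-6) = N²*(-6) = -6*N²)
Y = -11/30 (Y = 55/((-6*5²)) = 55/((-6*25)) = 55/(-150) = 55*(-1/150) = -11/30 ≈ -0.36667)
√(9536 + Y/(324 - 268)) = √(9536 - 11/(30*(324 - 268))) = √(9536 - 11/30/56) = √(9536 - 11/30*1/56) = √(9536 - 11/1680) = √(16020469/1680) = √1682149245/420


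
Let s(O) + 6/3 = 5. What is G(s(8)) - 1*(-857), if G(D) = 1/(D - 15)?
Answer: 10283/12 ≈ 856.92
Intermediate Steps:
s(O) = 3 (s(O) = -2 + 5 = 3)
G(D) = 1/(-15 + D)
G(s(8)) - 1*(-857) = 1/(-15 + 3) - 1*(-857) = 1/(-12) + 857 = -1/12 + 857 = 10283/12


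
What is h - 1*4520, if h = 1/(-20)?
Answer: -90401/20 ≈ -4520.0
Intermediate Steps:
h = -1/20 ≈ -0.050000
h - 1*4520 = -1/20 - 1*4520 = -1/20 - 4520 = -90401/20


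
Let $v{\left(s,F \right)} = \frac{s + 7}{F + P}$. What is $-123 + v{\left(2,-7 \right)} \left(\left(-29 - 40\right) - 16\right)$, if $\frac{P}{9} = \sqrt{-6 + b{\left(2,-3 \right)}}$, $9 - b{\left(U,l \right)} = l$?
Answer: $- \frac{59106}{437} - \frac{6885 \sqrt{6}}{437} \approx -173.85$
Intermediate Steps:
$b{\left(U,l \right)} = 9 - l$
$P = 9 \sqrt{6}$ ($P = 9 \sqrt{-6 + \left(9 - -3\right)} = 9 \sqrt{-6 + \left(9 + 3\right)} = 9 \sqrt{-6 + 12} = 9 \sqrt{6} \approx 22.045$)
$v{\left(s,F \right)} = \frac{7 + s}{F + 9 \sqrt{6}}$ ($v{\left(s,F \right)} = \frac{s + 7}{F + 9 \sqrt{6}} = \frac{7 + s}{F + 9 \sqrt{6}}$)
$-123 + v{\left(2,-7 \right)} \left(\left(-29 - 40\right) - 16\right) = -123 + \frac{7 + 2}{-7 + 9 \sqrt{6}} \left(\left(-29 - 40\right) - 16\right) = -123 + \frac{1}{-7 + 9 \sqrt{6}} \cdot 9 \left(\left(-29 - 40\right) - 16\right) = -123 + \frac{9}{-7 + 9 \sqrt{6}} \left(-69 - 16\right) = -123 + \frac{9}{-7 + 9 \sqrt{6}} \left(-85\right) = -123 - \frac{765}{-7 + 9 \sqrt{6}}$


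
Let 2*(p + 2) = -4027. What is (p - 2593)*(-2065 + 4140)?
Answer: -19125275/2 ≈ -9.5626e+6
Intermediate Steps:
p = -4031/2 (p = -2 + (1/2)*(-4027) = -2 - 4027/2 = -4031/2 ≈ -2015.5)
(p - 2593)*(-2065 + 4140) = (-4031/2 - 2593)*(-2065 + 4140) = -9217/2*2075 = -19125275/2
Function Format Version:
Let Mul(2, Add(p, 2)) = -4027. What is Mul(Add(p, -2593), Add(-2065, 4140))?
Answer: Rational(-19125275, 2) ≈ -9.5626e+6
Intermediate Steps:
p = Rational(-4031, 2) (p = Add(-2, Mul(Rational(1, 2), -4027)) = Add(-2, Rational(-4027, 2)) = Rational(-4031, 2) ≈ -2015.5)
Mul(Add(p, -2593), Add(-2065, 4140)) = Mul(Add(Rational(-4031, 2), -2593), Add(-2065, 4140)) = Mul(Rational(-9217, 2), 2075) = Rational(-19125275, 2)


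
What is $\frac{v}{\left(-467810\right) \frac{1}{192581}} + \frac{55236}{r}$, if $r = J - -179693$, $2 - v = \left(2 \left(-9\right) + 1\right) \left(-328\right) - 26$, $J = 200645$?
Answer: $\frac{14514069282368}{6354497135} \approx 2284.1$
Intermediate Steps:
$v = -5548$ ($v = 2 - \left(\left(2 \left(-9\right) + 1\right) \left(-328\right) - 26\right) = 2 - \left(\left(-18 + 1\right) \left(-328\right) - 26\right) = 2 - \left(\left(-17\right) \left(-328\right) - 26\right) = 2 - \left(5576 - 26\right) = 2 - 5550 = -5548$)
$r = 380338$ ($r = 200645 - -179693 = 200645 + 179693 = 380338$)
$\frac{v}{\left(-467810\right) \frac{1}{192581}} + \frac{55236}{r} = - \frac{5548}{\left(-467810\right) \frac{1}{192581}} + \frac{55236}{380338} = - \frac{5548}{\left(-467810\right) \frac{1}{192581}} + 55236 \cdot \frac{1}{380338} = - \frac{5548}{- \frac{467810}{192581}} + \frac{27618}{190169} = \left(-5548\right) \left(- \frac{192581}{467810}\right) + \frac{27618}{190169} = \frac{534219694}{233905} + \frac{27618}{190169} = \frac{14514069282368}{6354497135}$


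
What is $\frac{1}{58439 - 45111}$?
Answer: $\frac{1}{13328} \approx 7.503 \cdot 10^{-5}$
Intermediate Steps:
$\frac{1}{58439 - 45111} = \frac{1}{13328}$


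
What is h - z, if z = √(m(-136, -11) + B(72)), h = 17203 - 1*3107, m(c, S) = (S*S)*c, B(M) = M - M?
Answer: 14096 - 22*I*√34 ≈ 14096.0 - 128.28*I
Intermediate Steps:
B(M) = 0
m(c, S) = c*S² (m(c, S) = S²*c = c*S²)
h = 14096 (h = 17203 - 3107 = 14096)
z = 22*I*√34 (z = √(-136*(-11)² + 0) = √(-136*121 + 0) = √(-16456 + 0) = √(-16456) = 22*I*√34 ≈ 128.28*I)
h - z = 14096 - 22*I*√34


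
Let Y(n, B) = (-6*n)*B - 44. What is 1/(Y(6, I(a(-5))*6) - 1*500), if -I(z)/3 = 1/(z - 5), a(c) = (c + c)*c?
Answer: -5/2648 ≈ -0.0018882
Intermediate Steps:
a(c) = 2*c² (a(c) = (2*c)*c = 2*c²)
I(z) = -3/(-5 + z) (I(z) = -3/(z - 5) = -3/(-5 + z))
Y(n, B) = -44 - 6*B*n (Y(n, B) = -6*B*n - 44 = -44 - 6*B*n)
1/(Y(6, I(a(-5))*6) - 1*500) = 1/((-44 - 6*-3/(-5 + 2*(-5)²)*6*6) - 1*500) = 1/((-44 - 6*-3/(-5 + 2*25)*6*6) - 500) = 1/((-44 - 6*-3/(-5 + 50)*6*6) - 500) = 1/((-44 - 6*-3/45*6*6) - 500) = 1/((-44 - 6*-3*1/45*6*6) - 500) = 1/((-44 - 6*(-1/15*6)*6) - 500) = 1/((-44 - 6*(-⅖)*6) - 500) = 1/((-44 + 72/5) - 500) = 1/(-148/5 - 500) = 1/(-2648/5) = -5/2648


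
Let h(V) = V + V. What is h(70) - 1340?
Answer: -1200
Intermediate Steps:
h(V) = 2*V
h(70) - 1340 = 2*70 - 1340 = 140 - 1340 = -1200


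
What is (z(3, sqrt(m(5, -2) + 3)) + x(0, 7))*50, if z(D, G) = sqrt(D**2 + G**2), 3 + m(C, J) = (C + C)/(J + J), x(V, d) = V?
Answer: 25*sqrt(26) ≈ 127.48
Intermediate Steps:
m(C, J) = -3 + C/J (m(C, J) = -3 + (C + C)/(J + J) = -3 + (2*C)/((2*J)) = -3 + (2*C)*(1/(2*J)) = -3 + C/J)
(z(3, sqrt(m(5, -2) + 3)) + x(0, 7))*50 = (sqrt(3**2 + (sqrt((-3 + 5/(-2)) + 3))**2) + 0)*50 = (sqrt(9 + (sqrt((-3 + 5*(-1/2)) + 3))**2) + 0)*50 = (sqrt(9 + (sqrt((-3 - 5/2) + 3))**2) + 0)*50 = (sqrt(9 + (sqrt(-11/2 + 3))**2) + 0)*50 = (sqrt(9 + (sqrt(-5/2))**2) + 0)*50 = (sqrt(9 + (I*sqrt(10)/2)**2) + 0)*50 = (sqrt(9 - 5/2) + 0)*50 = (sqrt(13/2) + 0)*50 = (sqrt(26)/2 + 0)*50 = (sqrt(26)/2)*50 = 25*sqrt(26)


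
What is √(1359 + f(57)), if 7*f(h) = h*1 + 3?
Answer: √67011/7 ≈ 36.981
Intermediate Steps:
f(h) = 3/7 + h/7 (f(h) = (h*1 + 3)/7 = (h + 3)/7 = (3 + h)/7 = 3/7 + h/7)
√(1359 + f(57)) = √(1359 + (3/7 + (⅐)*57)) = √(1359 + (3/7 + 57/7)) = √(1359 + 60/7) = √(9573/7) = √67011/7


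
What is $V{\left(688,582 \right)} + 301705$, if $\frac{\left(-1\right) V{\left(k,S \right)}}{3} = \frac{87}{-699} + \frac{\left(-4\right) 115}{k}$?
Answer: $\frac{12091224929}{40076} \approx 3.0171 \cdot 10^{5}$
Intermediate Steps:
$V{\left(k,S \right)} = \frac{87}{233} + \frac{1380}{k}$ ($V{\left(k,S \right)} = - 3 \left(\frac{87}{-699} + \frac{\left(-4\right) 115}{k}\right) = - 3 \left(87 \left(- \frac{1}{699}\right) - \frac{460}{k}\right) = - 3 \left(- \frac{29}{233} - \frac{460}{k}\right) = \frac{87}{233} + \frac{1380}{k}$)
$V{\left(688,582 \right)} + 301705 = \left(\frac{87}{233} + \frac{1380}{688}\right) + 301705 = \left(\frac{87}{233} + 1380 \cdot \frac{1}{688}\right) + 301705 = \left(\frac{87}{233} + \frac{345}{172}\right) + 301705 = \frac{95349}{40076} + 301705 = \frac{12091224929}{40076}$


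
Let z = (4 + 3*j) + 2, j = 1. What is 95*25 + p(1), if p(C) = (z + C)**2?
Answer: 2475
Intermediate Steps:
z = 9 (z = (4 + 3*1) + 2 = (4 + 3) + 2 = 7 + 2 = 9)
p(C) = (9 + C)**2
95*25 + p(1) = 95*25 + (9 + 1)**2 = 2375 + 10**2 = 2375 + 100 = 2475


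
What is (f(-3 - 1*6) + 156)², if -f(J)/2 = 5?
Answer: 21316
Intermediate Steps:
f(J) = -10 (f(J) = -2*5 = -10)
(f(-3 - 1*6) + 156)² = (-10 + 156)² = 146² = 21316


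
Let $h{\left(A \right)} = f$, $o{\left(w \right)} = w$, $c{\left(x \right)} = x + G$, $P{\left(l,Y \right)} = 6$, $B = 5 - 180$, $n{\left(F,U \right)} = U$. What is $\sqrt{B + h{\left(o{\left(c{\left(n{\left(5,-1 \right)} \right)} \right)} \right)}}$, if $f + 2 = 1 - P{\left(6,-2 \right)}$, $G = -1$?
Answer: $i \sqrt{182} \approx 13.491 i$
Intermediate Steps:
$B = -175$ ($B = 5 - 180 = -175$)
$c{\left(x \right)} = -1 + x$ ($c{\left(x \right)} = x - 1 = -1 + x$)
$f = -7$ ($f = -2 + \left(1 - 6\right) = -2 - 5 = -7$)
$h{\left(A \right)} = -7$
$\sqrt{B + h{\left(o{\left(c{\left(n{\left(5,-1 \right)} \right)} \right)} \right)}} = \sqrt{-175 - 7} = \sqrt{-182} = i \sqrt{182}$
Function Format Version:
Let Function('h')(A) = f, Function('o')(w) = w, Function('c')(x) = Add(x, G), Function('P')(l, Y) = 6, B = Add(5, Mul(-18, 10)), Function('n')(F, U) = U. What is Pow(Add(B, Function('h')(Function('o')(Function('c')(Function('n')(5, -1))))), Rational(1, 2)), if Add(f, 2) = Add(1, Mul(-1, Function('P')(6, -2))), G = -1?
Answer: Mul(I, Pow(182, Rational(1, 2))) ≈ Mul(13.491, I)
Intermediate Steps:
B = -175 (B = Add(5, -180) = -175)
Function('c')(x) = Add(-1, x) (Function('c')(x) = Add(x, -1) = Add(-1, x))
f = -7 (f = Add(-2, Add(1, Mul(-1, 6))) = Add(-2, Add(1, -6)) = Add(-2, -5) = -7)
Function('h')(A) = -7
Pow(Add(B, Function('h')(Function('o')(Function('c')(Function('n')(5, -1))))), Rational(1, 2)) = Pow(Add(-175, -7), Rational(1, 2)) = Pow(-182, Rational(1, 2)) = Mul(I, Pow(182, Rational(1, 2)))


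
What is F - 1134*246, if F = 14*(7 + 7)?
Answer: -278768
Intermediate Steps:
F = 196 (F = 14*14 = 196)
F - 1134*246 = 196 - 1134*246 = 196 - 278964 = -278768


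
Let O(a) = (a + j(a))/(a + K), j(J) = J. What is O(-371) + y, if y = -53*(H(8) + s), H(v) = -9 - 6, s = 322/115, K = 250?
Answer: 394903/605 ≈ 652.73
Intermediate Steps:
O(a) = 2*a/(250 + a) (O(a) = (a + a)/(a + 250) = (2*a)/(250 + a) = 2*a/(250 + a))
s = 14/5 (s = 322*(1/115) = 14/5 ≈ 2.8000)
H(v) = -15
y = 3233/5 (y = -53*(-15 + 14/5) = -53*(-61/5) = 3233/5 ≈ 646.60)
O(-371) + y = 2*(-371)/(250 - 371) + 3233/5 = 2*(-371)/(-121) + 3233/5 = 2*(-371)*(-1/121) + 3233/5 = 742/121 + 3233/5 = 394903/605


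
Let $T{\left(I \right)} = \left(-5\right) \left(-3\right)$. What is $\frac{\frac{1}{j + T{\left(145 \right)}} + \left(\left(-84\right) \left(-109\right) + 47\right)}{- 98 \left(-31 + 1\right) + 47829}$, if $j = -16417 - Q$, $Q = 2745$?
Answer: $\frac{176209840}{972074043} \approx 0.18127$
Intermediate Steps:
$T{\left(I \right)} = 15$
$j = -19162$ ($j = -16417 - 2745 = -19162$)
$\frac{\frac{1}{j + T{\left(145 \right)}} + \left(\left(-84\right) \left(-109\right) + 47\right)}{- 98 \left(-31 + 1\right) + 47829} = \frac{\frac{1}{-19162 + 15} + \left(\left(-84\right) \left(-109\right) + 47\right)}{- 98 \left(-31 + 1\right) + 47829} = \frac{\frac{1}{-19147} + \left(9156 + 47\right)}{\left(-98\right) \left(-30\right) + 47829} = \frac{- \frac{1}{19147} + 9203}{2940 + 47829} = \frac{176209840}{19147 \cdot 50769} = \frac{176209840}{19147} \cdot \frac{1}{50769} = \frac{176209840}{972074043}$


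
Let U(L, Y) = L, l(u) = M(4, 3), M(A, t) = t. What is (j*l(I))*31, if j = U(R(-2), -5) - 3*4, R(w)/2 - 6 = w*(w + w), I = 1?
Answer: 1488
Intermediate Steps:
l(u) = 3
R(w) = 12 + 4*w² (R(w) = 12 + 2*(w*(w + w)) = 12 + 2*(w*(2*w)) = 12 + 2*(2*w²) = 12 + 4*w²)
j = 16 (j = (12 + 4*(-2)²) - 3*4 = (12 + 4*4) - 12 = (12 + 16) - 12 = 28 - 12 = 16)
(j*l(I))*31 = (16*3)*31 = 48*31 = 1488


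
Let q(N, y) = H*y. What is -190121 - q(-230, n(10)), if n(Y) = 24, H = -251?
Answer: -184097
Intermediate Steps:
q(N, y) = -251*y
-190121 - q(-230, n(10)) = -190121 - (-251)*24 = -190121 - 1*(-6024) = -190121 + 6024 = -184097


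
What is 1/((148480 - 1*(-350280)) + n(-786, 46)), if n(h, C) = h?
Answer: 1/497974 ≈ 2.0081e-6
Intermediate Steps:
1/((148480 - 1*(-350280)) + n(-786, 46)) = 1/((148480 - 1*(-350280)) - 786) = 1/((148480 + 350280) - 786) = 1/(498760 - 786) = 1/497974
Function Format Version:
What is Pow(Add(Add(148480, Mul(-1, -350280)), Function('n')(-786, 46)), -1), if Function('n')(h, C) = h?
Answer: Rational(1, 497974) ≈ 2.0081e-6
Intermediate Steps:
Pow(Add(Add(148480, Mul(-1, -350280)), Function('n')(-786, 46)), -1) = Pow(Add(Add(148480, Mul(-1, -350280)), -786), -1) = Pow(Add(Add(148480, 350280), -786), -1) = Pow(Add(498760, -786), -1) = Pow(497974, -1) = Rational(1, 497974)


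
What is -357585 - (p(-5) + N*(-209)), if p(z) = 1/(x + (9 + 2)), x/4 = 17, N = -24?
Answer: -28645480/79 ≈ -3.6260e+5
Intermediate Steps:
x = 68 (x = 4*17 = 68)
p(z) = 1/79 (p(z) = 1/(68 + (9 + 2)) = 1/(68 + 11) = 1/79)
-357585 - (p(-5) + N*(-209)) = -357585 - (1/79 - 24*(-209)) = -357585 - (1/79 + 5016) = -357585 - 1*396265/79 = -357585 - 396265/79 = -28645480/79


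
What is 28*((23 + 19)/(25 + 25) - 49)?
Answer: -33712/25 ≈ -1348.5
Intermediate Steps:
28*((23 + 19)/(25 + 25) - 49) = 28*(42/50 - 49) = 28*(42*(1/50) - 49) = 28*(21/25 - 49) = 28*(-1204/25) = -33712/25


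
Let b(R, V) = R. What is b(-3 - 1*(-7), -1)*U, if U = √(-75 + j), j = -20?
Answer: 4*I*√95 ≈ 38.987*I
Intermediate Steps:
U = I*√95 (U = √(-75 - 20) = √(-95) = I*√95 ≈ 9.7468*I)
b(-3 - 1*(-7), -1)*U = (-3 - 1*(-7))*(I*√95) = (-3 + 7)*(I*√95) = 4*(I*√95) = 4*I*√95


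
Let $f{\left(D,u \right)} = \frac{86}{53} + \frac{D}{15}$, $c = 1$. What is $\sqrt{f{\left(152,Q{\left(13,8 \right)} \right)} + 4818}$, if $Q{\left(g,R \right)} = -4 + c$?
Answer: $\frac{2 \sqrt{763131630}}{795} \approx 69.496$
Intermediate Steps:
$Q{\left(g,R \right)} = -3$ ($Q{\left(g,R \right)} = -4 + 1 = -3$)
$f{\left(D,u \right)} = \frac{86}{53} + \frac{D}{15}$ ($f{\left(D,u \right)} = 86 \cdot \frac{1}{53} + D \frac{1}{15} = \frac{86}{53} + \frac{D}{15}$)
$\sqrt{f{\left(152,Q{\left(13,8 \right)} \right)} + 4818} = \sqrt{\left(\frac{86}{53} + \frac{1}{15} \cdot 152\right) + 4818} = \sqrt{\left(\frac{86}{53} + \frac{152}{15}\right) + 4818} = \sqrt{\frac{9346}{795} + 4818} = \sqrt{\frac{3839656}{795}} = \frac{2 \sqrt{763131630}}{795}$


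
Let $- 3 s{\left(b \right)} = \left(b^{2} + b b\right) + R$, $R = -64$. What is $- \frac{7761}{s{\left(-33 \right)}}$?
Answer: $\frac{23283}{2114} \approx 11.014$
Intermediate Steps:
$s{\left(b \right)} = \frac{64}{3} - \frac{2 b^{2}}{3}$ ($s{\left(b \right)} = - \frac{\left(b^{2} + b b\right) - 64}{3} = - \frac{\left(b^{2} + b^{2}\right) - 64}{3} = - \frac{2 b^{2} - 64}{3} = - \frac{-64 + 2 b^{2}}{3} = \frac{64}{3} - \frac{2 b^{2}}{3}$)
$- \frac{7761}{s{\left(-33 \right)}} = - \frac{7761}{\frac{64}{3} - \frac{2 \left(-33\right)^{2}}{3}} = - \frac{7761}{\frac{64}{3} - 726} = - \frac{7761}{- \frac{2114}{3}} = \left(-7761\right) \left(- \frac{3}{2114}\right) = \frac{23283}{2114}$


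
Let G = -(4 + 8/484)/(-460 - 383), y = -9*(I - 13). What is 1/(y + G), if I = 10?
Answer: 34001/918189 ≈ 0.037031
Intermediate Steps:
y = 27 (y = -9*(10 - 13) = -9*(-3) = 27)
G = 162/34001 (G = -(4 + 8*(1/484))/(-843) = -(4 + 2/121)*(-1)/843 = -486*(-1)/(121*843) = -1*(-162/34001) = 162/34001 ≈ 0.0047646)
1/(y + G) = 1/(27 + 162/34001) = 1/(918189/34001) = 34001/918189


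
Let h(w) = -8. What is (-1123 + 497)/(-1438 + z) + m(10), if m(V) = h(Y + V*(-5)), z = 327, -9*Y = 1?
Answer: -8262/1111 ≈ -7.4365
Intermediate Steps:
Y = -1/9 (Y = -1/9*1 = -1/9 ≈ -0.11111)
m(V) = -8
(-1123 + 497)/(-1438 + z) + m(10) = (-1123 + 497)/(-1438 + 327) - 8 = -626/(-1111) - 8 = -626*(-1/1111) - 8 = 626/1111 - 8 = -8262/1111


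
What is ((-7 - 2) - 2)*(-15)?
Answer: 165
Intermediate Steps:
((-7 - 2) - 2)*(-15) = (-9 - 2)*(-15) = -11*(-15) = 165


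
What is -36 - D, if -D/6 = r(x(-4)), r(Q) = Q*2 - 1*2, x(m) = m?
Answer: -96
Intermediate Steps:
r(Q) = -2 + 2*Q (r(Q) = 2*Q - 2 = -2 + 2*Q)
D = 60 (D = -6*(-2 + 2*(-4)) = -6*(-2 - 8) = -6*(-10) = 60)
-36 - D = -36 - 1*60 = -36 - 60 = -96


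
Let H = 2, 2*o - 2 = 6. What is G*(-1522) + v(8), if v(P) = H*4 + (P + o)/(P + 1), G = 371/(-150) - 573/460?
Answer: 19560221/3450 ≈ 5669.6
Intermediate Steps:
o = 4 (o = 1 + (1/2)*6 = 1 + 3 = 4)
G = -25661/6900 (G = 371*(-1/150) - 573*1/460 = -371/150 - 573/460 = -25661/6900 ≈ -3.7190)
v(P) = 8 + (4 + P)/(1 + P) (v(P) = 2*4 + (P + 4)/(P + 1) = 8 + (4 + P)/(1 + P))
G*(-1522) + v(8) = -25661/6900*(-1522) + 3*(4 + 3*8)/(1 + 8) = 19528021/3450 + 3*(4 + 24)/9 = 19528021/3450 + 3*(1/9)*28 = 19528021/3450 + 28/3 = 19560221/3450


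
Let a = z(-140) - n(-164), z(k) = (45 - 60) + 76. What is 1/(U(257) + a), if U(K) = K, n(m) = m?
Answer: 1/482 ≈ 0.0020747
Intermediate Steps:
z(k) = 61 (z(k) = -15 + 76 = 61)
a = 225 (a = 61 - 1*(-164) = 61 + 164 = 225)
1/(U(257) + a) = 1/(257 + 225) = 1/482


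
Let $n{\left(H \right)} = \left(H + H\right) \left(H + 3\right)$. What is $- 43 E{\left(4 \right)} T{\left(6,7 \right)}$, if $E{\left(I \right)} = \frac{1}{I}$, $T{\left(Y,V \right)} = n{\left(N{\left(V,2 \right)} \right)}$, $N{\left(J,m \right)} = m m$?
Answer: $-602$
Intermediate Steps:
$N{\left(J,m \right)} = m^{2}$
$n{\left(H \right)} = 2 H \left(3 + H\right)$
$T{\left(Y,V \right)} = 56$ ($T{\left(Y,V \right)} = 2 \cdot 2^{2} \left(3 + 2^{2}\right) = 2 \cdot 4 \left(3 + 4\right) = 2 \cdot 4 \cdot 7 = 56$)
$- 43 E{\left(4 \right)} T{\left(6,7 \right)} = - \frac{43}{4} \cdot 56 = \left(-43\right) \frac{1}{4} \cdot 56 = \left(- \frac{43}{4}\right) 56 = -602$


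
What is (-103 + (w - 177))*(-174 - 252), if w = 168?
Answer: 47712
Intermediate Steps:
(-103 + (w - 177))*(-174 - 252) = (-103 + (168 - 177))*(-174 - 252) = (-103 - 9)*(-426) = -112*(-426) = 47712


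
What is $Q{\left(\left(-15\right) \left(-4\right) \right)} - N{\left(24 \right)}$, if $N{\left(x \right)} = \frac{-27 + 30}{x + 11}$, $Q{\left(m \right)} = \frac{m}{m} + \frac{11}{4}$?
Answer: $\frac{513}{140} \approx 3.6643$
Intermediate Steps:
$Q{\left(m \right)} = \frac{15}{4}$ ($Q{\left(m \right)} = 1 + 11 \cdot \frac{1}{4} = 1 + \frac{11}{4} = \frac{15}{4}$)
$N{\left(x \right)} = \frac{3}{11 + x}$
$Q{\left(\left(-15\right) \left(-4\right) \right)} - N{\left(24 \right)} = \frac{15}{4} - \frac{3}{11 + 24} = \frac{15}{4} - \frac{3}{35} = \frac{513}{140}$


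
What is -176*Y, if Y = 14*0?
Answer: 0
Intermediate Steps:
Y = 0
-176*Y = -176*0 = 0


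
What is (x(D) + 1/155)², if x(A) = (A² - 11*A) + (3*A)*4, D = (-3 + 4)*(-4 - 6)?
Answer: 194630401/24025 ≈ 8101.2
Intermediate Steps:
D = -10 (D = 1*(-10) = -10)
x(A) = A + A² (x(A) = (A² - 11*A) + 12*A = A + A²)
(x(D) + 1/155)² = (-10*(1 - 10) + 1/155)² = (-10*(-9) + 1/155)² = (90 + 1/155)² = (13951/155)² = 194630401/24025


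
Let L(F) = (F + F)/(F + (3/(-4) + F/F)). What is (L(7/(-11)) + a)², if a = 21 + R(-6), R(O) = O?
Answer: 96721/289 ≈ 334.67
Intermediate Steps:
L(F) = 2*F/(¼ + F) (L(F) = (2*F)/(F + (3*(-¼) + 1)) = (2*F)/(F + (-¾ + 1)) = (2*F)/(F + ¼) = (2*F)/(¼ + F) = 2*F/(¼ + F))
a = 15 (a = 21 - 6 = 15)
(L(7/(-11)) + a)² = (8*(7/(-11))/(1 + 4*(7/(-11))) + 15)² = (8*(7*(-1/11))/(1 + 4*(7*(-1/11))) + 15)² = (8*(-7/11)/(1 + 4*(-7/11)) + 15)² = (8*(-7/11)/(1 - 28/11) + 15)² = (8*(-7/11)/(-17/11) + 15)² = (8*(-7/11)*(-11/17) + 15)² = (56/17 + 15)² = (311/17)² = 96721/289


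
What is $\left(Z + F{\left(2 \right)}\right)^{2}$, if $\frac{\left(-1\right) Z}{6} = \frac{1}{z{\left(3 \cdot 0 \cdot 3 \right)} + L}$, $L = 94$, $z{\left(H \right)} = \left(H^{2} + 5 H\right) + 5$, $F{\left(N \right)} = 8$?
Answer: $\frac{68644}{1089} \approx 63.034$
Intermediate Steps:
$z{\left(H \right)} = 5 + H^{2} + 5 H$
$Z = - \frac{2}{33}$ ($Z = - \frac{6}{\left(5 + \left(3 \cdot 0 \cdot 3\right)^{2} + 5 \cdot 3 \cdot 0 \cdot 3\right) + 94} = - \frac{6}{\left(5 + \left(0 \cdot 3\right)^{2} + 5 \cdot 0 \cdot 3\right) + 94} = - \frac{6}{\left(5 + 0^{2} + 5 \cdot 0\right) + 94} = - \frac{6}{\left(5 + 0 + 0\right) + 94} = - \frac{6}{5 + 94} = - \frac{6}{99} = \left(-6\right) \frac{1}{99} = - \frac{2}{33} \approx -0.060606$)
$\left(Z + F{\left(2 \right)}\right)^{2} = \left(- \frac{2}{33} + 8\right)^{2} = \left(\frac{262}{33}\right)^{2} = \frac{68644}{1089}$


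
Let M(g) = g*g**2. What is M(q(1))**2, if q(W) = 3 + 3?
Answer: 46656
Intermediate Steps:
q(W) = 6
M(g) = g**3
M(q(1))**2 = (6**3)**2 = 216**2 = 46656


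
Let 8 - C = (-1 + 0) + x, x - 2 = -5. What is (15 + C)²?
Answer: 729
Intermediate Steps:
x = -3 (x = 2 - 5 = -3)
C = 12 (C = 8 - ((-1 + 0) - 3) = 8 - (-1 - 3) = 8 - 1*(-4) = 8 + 4 = 12)
(15 + C)² = (15 + 12)² = 27² = 729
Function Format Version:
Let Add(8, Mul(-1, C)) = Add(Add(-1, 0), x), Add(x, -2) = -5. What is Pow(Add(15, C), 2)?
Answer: 729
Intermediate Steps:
x = -3 (x = Add(2, -5) = -3)
C = 12 (C = Add(8, Mul(-1, Add(Add(-1, 0), -3))) = Add(8, Mul(-1, Add(-1, -3))) = Add(8, Mul(-1, -4)) = Add(8, 4) = 12)
Pow(Add(15, C), 2) = Pow(Add(15, 12), 2) = Pow(27, 2) = 729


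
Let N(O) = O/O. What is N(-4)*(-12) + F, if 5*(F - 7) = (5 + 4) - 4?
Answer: -4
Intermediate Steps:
N(O) = 1
F = 8 (F = 7 + ((5 + 4) - 4)/5 = 7 + (9 - 4)/5 = 7 + (1/5)*5 = 7 + 1 = 8)
N(-4)*(-12) + F = 1*(-12) + 8 = -12 + 8 = -4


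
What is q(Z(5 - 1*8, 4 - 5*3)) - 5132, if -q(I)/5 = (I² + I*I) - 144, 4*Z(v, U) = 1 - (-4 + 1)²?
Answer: -4452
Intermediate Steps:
Z(v, U) = -2 (Z(v, U) = (1 - (-4 + 1)²)/4 = (1 - 1*(-3)²)/4 = (1 - 1*9)/4 = (1 - 9)/4 = (¼)*(-8) = -2)
q(I) = 720 - 10*I² (q(I) = -5*((I² + I*I) - 144) = -5*((I² + I²) - 144) = -5*(2*I² - 144) = -5*(-144 + 2*I²) = 720 - 10*I²)
q(Z(5 - 1*8, 4 - 5*3)) - 5132 = (720 - 10*(-2)²) - 5132 = (720 - 10*4) - 5132 = (720 - 40) - 5132 = 680 - 5132 = -4452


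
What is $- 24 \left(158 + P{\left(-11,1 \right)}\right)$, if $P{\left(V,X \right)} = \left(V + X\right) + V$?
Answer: $-3288$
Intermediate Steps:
$P{\left(V,X \right)} = X + 2 V$
$- 24 \left(158 + P{\left(-11,1 \right)}\right) = - 24 \left(158 + \left(1 + 2 \left(-11\right)\right)\right) = - 24 \left(158 + \left(1 - 22\right)\right) = - 24 \left(158 - 21\right) = \left(-24\right) 137 = -3288$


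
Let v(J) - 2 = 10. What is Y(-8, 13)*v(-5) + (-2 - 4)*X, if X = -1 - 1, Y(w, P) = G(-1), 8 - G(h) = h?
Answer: 120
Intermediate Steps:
G(h) = 8 - h
v(J) = 12 (v(J) = 2 + 10 = 12)
Y(w, P) = 9 (Y(w, P) = 8 - 1*(-1) = 8 + 1 = 9)
X = -2
Y(-8, 13)*v(-5) + (-2 - 4)*X = 9*12 + (-2 - 4)*(-2) = 108 - 6*(-2) = 108 + 12 = 120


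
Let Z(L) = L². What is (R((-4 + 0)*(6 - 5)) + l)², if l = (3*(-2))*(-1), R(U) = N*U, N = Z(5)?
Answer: 8836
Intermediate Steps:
N = 25 (N = 5² = 25)
R(U) = 25*U
l = 6 (l = -6*(-1) = 6)
(R((-4 + 0)*(6 - 5)) + l)² = (25*((-4 + 0)*(6 - 5)) + 6)² = (25*(-4*1) + 6)² = (25*(-4) + 6)² = (-100 + 6)² = (-94)² = 8836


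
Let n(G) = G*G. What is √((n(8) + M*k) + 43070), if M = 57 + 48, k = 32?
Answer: 9*√574 ≈ 215.62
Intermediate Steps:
n(G) = G²
M = 105
√((n(8) + M*k) + 43070) = √((8² + 105*32) + 43070) = √((64 + 3360) + 43070) = √(3424 + 43070) = √46494 = 9*√574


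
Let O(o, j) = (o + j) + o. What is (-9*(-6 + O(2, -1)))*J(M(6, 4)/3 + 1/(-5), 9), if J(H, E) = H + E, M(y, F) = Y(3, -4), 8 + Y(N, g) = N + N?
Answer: 1098/5 ≈ 219.60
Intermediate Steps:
Y(N, g) = -8 + 2*N (Y(N, g) = -8 + (N + N) = -8 + 2*N)
M(y, F) = -2 (M(y, F) = -8 + 2*3 = -8 + 6 = -2)
O(o, j) = j + 2*o (O(o, j) = (j + o) + o = j + 2*o)
J(H, E) = E + H
(-9*(-6 + O(2, -1)))*J(M(6, 4)/3 + 1/(-5), 9) = (-9*(-6 + (-1 + 2*2)))*(9 + (-2/3 + 1/(-5))) = (-9*(-6 + (-1 + 4)))*(9 + (-2*1/3 + 1*(-1/5))) = (-9*(-6 + 3))*(9 + (-2/3 - 1/5)) = (-9*(-3))*(9 - 13/15) = 27*(122/15) = 1098/5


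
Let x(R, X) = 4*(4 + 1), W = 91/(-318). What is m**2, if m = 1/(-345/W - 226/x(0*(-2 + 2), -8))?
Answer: 828100/1181171191489 ≈ 7.0108e-7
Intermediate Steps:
W = -91/318 (W = 91*(-1/318) = -91/318 ≈ -0.28616)
x(R, X) = 20 (x(R, X) = 4*5 = 20)
m = 910/1086817 (m = 1/(-345/(-91/318) - 226/20) = 1/(-345*(-318/91) - 226*1/20) = 1/(109710/91 - 113/10) = 1/(1086817/910) = 910/1086817 ≈ 0.00083731)
m**2 = (910/1086817)**2 = 828100/1181171191489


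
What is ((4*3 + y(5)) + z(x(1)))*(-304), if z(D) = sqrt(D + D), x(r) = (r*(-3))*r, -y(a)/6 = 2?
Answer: -304*I*sqrt(6) ≈ -744.64*I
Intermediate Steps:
y(a) = -12 (y(a) = -6*2 = -12)
x(r) = -3*r**2 (x(r) = (-3*r)*r = -3*r**2)
z(D) = sqrt(2)*sqrt(D) (z(D) = sqrt(2*D) = sqrt(2)*sqrt(D))
((4*3 + y(5)) + z(x(1)))*(-304) = ((4*3 - 12) + sqrt(2)*sqrt(-3*1**2))*(-304) = ((12 - 12) + sqrt(2)*sqrt(-3*1))*(-304) = (0 + sqrt(2)*sqrt(-3))*(-304) = (0 + sqrt(2)*(I*sqrt(3)))*(-304) = (0 + I*sqrt(6))*(-304) = (I*sqrt(6))*(-304) = -304*I*sqrt(6)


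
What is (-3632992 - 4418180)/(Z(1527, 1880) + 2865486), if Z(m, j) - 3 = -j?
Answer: -8051172/2863609 ≈ -2.8115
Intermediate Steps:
Z(m, j) = 3 - j
(-3632992 - 4418180)/(Z(1527, 1880) + 2865486) = (-3632992 - 4418180)/((3 - 1*1880) + 2865486) = -8051172/((3 - 1880) + 2865486) = -8051172/(-1877 + 2865486) = -8051172/2863609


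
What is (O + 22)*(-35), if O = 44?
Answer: -2310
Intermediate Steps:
(O + 22)*(-35) = (44 + 22)*(-35) = 66*(-35) = -2310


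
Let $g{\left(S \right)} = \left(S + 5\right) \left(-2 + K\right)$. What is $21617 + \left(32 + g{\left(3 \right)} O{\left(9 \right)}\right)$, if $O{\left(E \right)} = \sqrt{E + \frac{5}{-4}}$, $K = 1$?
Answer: $21649 - 4 \sqrt{31} \approx 21627.0$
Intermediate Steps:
$g{\left(S \right)} = -5 - S$ ($g{\left(S \right)} = \left(S + 5\right) \left(-2 + 1\right) = \left(5 + S\right) \left(-1\right) = -5 - S$)
$O{\left(E \right)} = \sqrt{- \frac{5}{4} + E}$ ($O{\left(E \right)} = \sqrt{E + 5 \left(- \frac{1}{4}\right)} = \sqrt{E - \frac{5}{4}} = \sqrt{- \frac{5}{4} + E}$)
$21617 + \left(32 + g{\left(3 \right)} O{\left(9 \right)}\right) = 21617 + \left(32 + \left(-5 - 3\right) \frac{\sqrt{-5 + 4 \cdot 9}}{2}\right) = 21617 + \left(32 + \left(-5 - 3\right) \frac{\sqrt{-5 + 36}}{2}\right) = 21617 + \left(32 - 8 \frac{\sqrt{31}}{2}\right) = 21617 + \left(32 - 4 \sqrt{31}\right) = 21649 - 4 \sqrt{31}$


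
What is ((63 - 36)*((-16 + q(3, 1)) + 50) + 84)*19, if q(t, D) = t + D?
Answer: 21090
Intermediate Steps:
q(t, D) = D + t
((63 - 36)*((-16 + q(3, 1)) + 50) + 84)*19 = ((63 - 36)*((-16 + (1 + 3)) + 50) + 84)*19 = (27*((-16 + 4) + 50) + 84)*19 = (27*(-12 + 50) + 84)*19 = (27*38 + 84)*19 = (1026 + 84)*19 = 1110*19 = 21090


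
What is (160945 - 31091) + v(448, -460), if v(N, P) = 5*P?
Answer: 127554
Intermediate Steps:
(160945 - 31091) + v(448, -460) = (160945 - 31091) + 5*(-460) = 129854 - 2300 = 127554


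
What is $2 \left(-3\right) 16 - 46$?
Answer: $-142$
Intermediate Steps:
$2 \left(-3\right) 16 - 46 = \left(-6\right) 16 - 46 = -96 - 46 = -142$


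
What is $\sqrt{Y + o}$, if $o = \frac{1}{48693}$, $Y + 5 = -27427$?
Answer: $\frac{5 i \sqrt{2601659929515}}{48693} \approx 165.63 i$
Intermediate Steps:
$Y = -27432$ ($Y = -5 - 27427 = -27432$)
$o = \frac{1}{48693} \approx 2.0537 \cdot 10^{-5}$
$\sqrt{Y + o} = \sqrt{-27432 + \frac{1}{48693}} = \sqrt{- \frac{1335746375}{48693}} = \frac{5 i \sqrt{2601659929515}}{48693}$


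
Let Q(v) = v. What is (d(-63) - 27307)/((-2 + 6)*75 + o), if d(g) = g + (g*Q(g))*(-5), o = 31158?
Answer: -6745/4494 ≈ -1.5009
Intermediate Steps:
d(g) = g - 5*g² (d(g) = g + (g*g)*(-5) = g + g²*(-5) = g - 5*g²)
(d(-63) - 27307)/((-2 + 6)*75 + o) = (-63*(1 - 5*(-63)) - 27307)/((-2 + 6)*75 + 31158) = (-63*(1 + 315) - 27307)/(4*75 + 31158) = (-63*316 - 27307)/(300 + 31158) = (-19908 - 27307)/31458 = -47215*1/31458 = -6745/4494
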